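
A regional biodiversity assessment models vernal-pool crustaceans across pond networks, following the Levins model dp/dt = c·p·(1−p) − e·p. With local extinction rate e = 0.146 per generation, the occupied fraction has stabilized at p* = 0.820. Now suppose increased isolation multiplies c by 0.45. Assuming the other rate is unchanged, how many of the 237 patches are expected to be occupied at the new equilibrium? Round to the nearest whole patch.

142

Balance c(1−p*) = e gives c = e/(1 − 0.82000) = 0.146/0.18000 = 0.81111.
New p* = 1 − e/c = 1 − 0.14600/0.36500 = 0.60000.
Expected occupied = 237 × 0.60000 = 142.20 ≈ 142.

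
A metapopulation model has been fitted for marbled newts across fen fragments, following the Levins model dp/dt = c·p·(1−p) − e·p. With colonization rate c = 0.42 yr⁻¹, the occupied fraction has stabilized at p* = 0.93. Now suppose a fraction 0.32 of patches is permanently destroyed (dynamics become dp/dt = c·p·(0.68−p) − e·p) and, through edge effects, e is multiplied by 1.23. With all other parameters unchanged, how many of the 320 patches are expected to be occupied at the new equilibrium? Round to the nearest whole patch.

Balance c(1−p*) = e gives e = 0.42×(1 − 0.93000) = 0.02940.
New p* = 0.68 − e/c = 0.68 − 0.03616/0.42000 = 0.59390.
Expected occupied = 320 × 0.59390 = 190.05 ≈ 190.

190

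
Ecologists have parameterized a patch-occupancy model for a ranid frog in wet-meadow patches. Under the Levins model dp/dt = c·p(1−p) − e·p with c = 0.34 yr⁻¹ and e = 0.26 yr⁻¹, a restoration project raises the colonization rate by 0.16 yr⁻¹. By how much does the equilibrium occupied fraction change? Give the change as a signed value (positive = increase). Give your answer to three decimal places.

0.245

Before: p* = 1 − 0.26/0.34 = 0.2353.
After the change, c = 0.5, e = 0.26, so p* = 1 − 0.26/0.5 = 0.4800.
Δp* = 0.4800 − 0.2353 = +0.2447.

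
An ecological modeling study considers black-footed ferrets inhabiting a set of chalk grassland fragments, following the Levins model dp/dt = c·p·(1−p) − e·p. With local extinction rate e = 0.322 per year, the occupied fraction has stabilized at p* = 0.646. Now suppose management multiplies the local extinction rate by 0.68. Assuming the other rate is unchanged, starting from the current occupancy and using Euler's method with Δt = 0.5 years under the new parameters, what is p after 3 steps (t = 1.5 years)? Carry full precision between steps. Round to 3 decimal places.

0.722

Balance c(1−p*) = e gives c = e/(1 − 0.64600) = 0.322/0.35400 = 0.90960.
Starting from p₀ = 0.64600; update p ← p + (dp/dt)·Δt with the new parameters.
  1  |  dp/dt·Δt = +0.033282  |  p_1 = 0.679282
  2  |  dp/dt·Δt = +0.024715  |  p_2 = 0.703996
  3  |  dp/dt·Δt = +0.017701  |  p_3 = 0.721697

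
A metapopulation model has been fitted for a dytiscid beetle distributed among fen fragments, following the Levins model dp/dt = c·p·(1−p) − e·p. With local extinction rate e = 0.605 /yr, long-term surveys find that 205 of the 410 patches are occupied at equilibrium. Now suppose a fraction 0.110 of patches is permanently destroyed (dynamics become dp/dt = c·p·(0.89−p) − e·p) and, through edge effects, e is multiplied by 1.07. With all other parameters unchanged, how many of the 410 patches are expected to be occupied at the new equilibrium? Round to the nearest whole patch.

Observed p* = 205/410 = 0.50000.
Balance c(1−p*) = e gives c = e/(1 − 0.50000) = 0.605/0.50000 = 1.21000.
New p* = 0.89 − e/c = 0.89 − 0.64735/1.21000 = 0.35500.
Expected occupied = 410 × 0.35500 = 145.55 ≈ 146.

146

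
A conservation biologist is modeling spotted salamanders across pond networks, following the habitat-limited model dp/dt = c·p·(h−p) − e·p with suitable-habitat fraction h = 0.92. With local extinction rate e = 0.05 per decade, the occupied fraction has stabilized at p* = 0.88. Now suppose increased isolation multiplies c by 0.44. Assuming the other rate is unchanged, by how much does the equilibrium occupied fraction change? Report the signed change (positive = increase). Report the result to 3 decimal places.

Balance c(h−p*) = e gives c = e/(0.92 − 0.88000) = 0.05/0.04000 = 1.25000.
New p* = 0.92 − e/c = 0.92 − 0.05000/0.55000 = 0.82909.
Δp* = 0.82909 − 0.88000 = -0.05091.

-0.051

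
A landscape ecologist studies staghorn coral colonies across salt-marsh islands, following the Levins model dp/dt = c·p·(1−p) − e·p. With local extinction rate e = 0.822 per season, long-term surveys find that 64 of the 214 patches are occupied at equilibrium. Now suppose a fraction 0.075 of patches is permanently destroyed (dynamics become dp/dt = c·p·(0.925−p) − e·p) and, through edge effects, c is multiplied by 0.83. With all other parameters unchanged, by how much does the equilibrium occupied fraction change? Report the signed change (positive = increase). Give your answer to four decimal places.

Observed p* = 64/214 = 0.29907.
Balance c(1−p*) = e gives c = e/(1 − 0.29907) = 0.822/0.70093 = 1.17273.
New p* = 0.925 − e/c = 0.925 − 0.82200/0.97337 = 0.08051.
Δp* = 0.08051 − 0.29907 = -0.21856.

-0.2186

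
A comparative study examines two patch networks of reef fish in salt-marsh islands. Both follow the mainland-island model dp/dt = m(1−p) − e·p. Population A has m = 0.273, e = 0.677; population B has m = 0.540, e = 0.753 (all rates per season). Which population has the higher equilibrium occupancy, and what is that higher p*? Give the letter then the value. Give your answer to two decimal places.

A: p*_A = m/(m+e) = 0.273/0.9500 = 0.2874.
B: p*_B = 0.540/1.2930 = 0.4176.
B is higher at 0.4176.

B, 0.42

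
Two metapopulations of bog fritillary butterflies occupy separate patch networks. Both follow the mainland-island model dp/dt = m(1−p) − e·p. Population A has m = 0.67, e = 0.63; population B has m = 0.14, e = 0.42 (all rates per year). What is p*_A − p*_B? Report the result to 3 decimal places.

A: p*_A = m/(m+e) = 0.67/1.3000 = 0.5154.
B: p*_B = 0.14/0.5600 = 0.2500.
p*_A − p*_B = 0.5154 − 0.2500 = 0.2654.

0.265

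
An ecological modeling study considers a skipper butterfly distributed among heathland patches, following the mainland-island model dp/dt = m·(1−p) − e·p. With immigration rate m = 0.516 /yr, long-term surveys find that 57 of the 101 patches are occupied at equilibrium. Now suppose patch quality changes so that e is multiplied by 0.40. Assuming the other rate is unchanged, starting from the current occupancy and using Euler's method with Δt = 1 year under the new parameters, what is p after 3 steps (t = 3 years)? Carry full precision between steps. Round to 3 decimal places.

Observed p* = 57/101 = 0.56436.
Balance m(1−p*) = e·p* gives e = m(1−p*)/p* = 0.516×0.43564/0.56436 = 0.39832.
Starting from p₀ = 0.56436; update p ← p + (dp/dt)·Δt with the new parameters.
t = 1: p = 0.56436 + (+0.13488) = 0.69923
t = 2: p = 0.69923 + (+0.04379) = 0.74302
t = 3: p = 0.74302 + (+0.01422) = 0.75724

0.757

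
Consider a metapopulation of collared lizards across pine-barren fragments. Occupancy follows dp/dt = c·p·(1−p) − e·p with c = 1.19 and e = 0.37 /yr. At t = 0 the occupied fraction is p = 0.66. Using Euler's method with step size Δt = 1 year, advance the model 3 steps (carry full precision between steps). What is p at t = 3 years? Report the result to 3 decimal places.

Update rule: p ← p + [c·p·(1−p) − e·p]·Δt with Δt = 1.
t = 1: p = 0.66000 + (+0.02284) = 0.68284
t = 2: p = 0.68284 + (+0.00507) = 0.68791
t = 3: p = 0.68791 + (+0.00096) = 0.68886

0.689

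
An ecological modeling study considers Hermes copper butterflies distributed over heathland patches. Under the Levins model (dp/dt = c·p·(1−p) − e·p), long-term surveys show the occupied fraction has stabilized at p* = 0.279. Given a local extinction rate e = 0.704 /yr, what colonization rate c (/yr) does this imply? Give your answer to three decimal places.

At equilibrium c(1−p*) = e, so c = e/(1−p*).
c = 0.704/(1 − 0.279) = 0.704/0.7210 = 0.9764.

0.976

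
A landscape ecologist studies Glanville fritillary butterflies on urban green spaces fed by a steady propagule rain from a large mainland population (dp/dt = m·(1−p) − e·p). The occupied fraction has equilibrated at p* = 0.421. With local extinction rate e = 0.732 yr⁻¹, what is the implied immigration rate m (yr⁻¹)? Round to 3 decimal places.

At equilibrium m(1−p*) = e·p*, so m = e·p*/(1−p*).
m = 0.732 × 0.421 / 0.5790 = 0.3082/0.5790 = 0.5322.

0.532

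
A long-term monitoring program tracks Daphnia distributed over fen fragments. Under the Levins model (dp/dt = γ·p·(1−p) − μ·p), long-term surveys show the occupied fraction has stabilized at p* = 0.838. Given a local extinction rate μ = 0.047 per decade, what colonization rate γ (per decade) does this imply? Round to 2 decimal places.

At equilibrium γ(1−p*) = μ, so γ = μ/(1−p*).
γ = 0.047/(1 − 0.838) = 0.047/0.1620 = 0.2901.

0.29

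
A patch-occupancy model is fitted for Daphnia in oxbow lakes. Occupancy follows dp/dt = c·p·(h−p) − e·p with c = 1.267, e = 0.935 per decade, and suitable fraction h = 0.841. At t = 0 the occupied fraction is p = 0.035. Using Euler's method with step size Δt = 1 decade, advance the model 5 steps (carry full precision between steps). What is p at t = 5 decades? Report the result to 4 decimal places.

Update rule: p ← p + [c·p·(h−p) − e·p]·Δt with Δt = 1.
t = 1: p = 0.03500 + (+0.00302) = 0.03802
t = 2: p = 0.03802 + (+0.00313) = 0.04115
t = 3: p = 0.04115 + (+0.00323) = 0.04438
t = 4: p = 0.04438 + (+0.00330) = 0.04767
t = 5: p = 0.04767 + (+0.00334) = 0.05102

0.0510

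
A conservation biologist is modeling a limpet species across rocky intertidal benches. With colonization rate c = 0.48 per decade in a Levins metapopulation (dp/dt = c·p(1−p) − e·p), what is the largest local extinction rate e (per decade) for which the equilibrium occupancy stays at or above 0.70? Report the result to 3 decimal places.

1 − e/c ≥ 0.70 ⇒ e ≤ c(1 − 0.70) = 0.48 × 0.3000.
e_max = 0.1440.

0.144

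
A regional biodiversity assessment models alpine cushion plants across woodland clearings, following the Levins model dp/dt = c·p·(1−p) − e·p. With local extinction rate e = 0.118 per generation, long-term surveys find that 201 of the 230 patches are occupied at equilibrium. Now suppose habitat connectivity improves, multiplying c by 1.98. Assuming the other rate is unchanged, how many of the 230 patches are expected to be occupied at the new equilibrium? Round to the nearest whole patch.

215

Observed p* = 201/230 = 0.87391.
Balance c(1−p*) = e gives c = e/(1 − 0.87391) = 0.118/0.12609 = 0.93584.
New p* = 1 − e/c = 1 − 0.11800/1.85296 = 0.93632.
Expected occupied = 230 × 0.93632 = 215.35 ≈ 215.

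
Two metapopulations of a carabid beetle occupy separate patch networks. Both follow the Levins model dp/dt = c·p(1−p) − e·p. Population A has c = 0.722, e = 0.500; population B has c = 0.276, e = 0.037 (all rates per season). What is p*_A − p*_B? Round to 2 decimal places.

A: p*_A = 1 − 0.500/0.722 = 0.3075.
B: p*_B = 1 − 0.037/0.276 = 0.8659.
p*_A − p*_B = 0.3075 − 0.8659 = -0.5585.

-0.56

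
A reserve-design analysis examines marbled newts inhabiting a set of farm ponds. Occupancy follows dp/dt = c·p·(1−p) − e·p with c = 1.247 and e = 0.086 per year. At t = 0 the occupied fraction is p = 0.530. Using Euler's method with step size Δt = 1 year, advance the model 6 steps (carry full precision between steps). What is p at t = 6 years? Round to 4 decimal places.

0.9310

Update rule: p ← p + [c·p·(1−p) − e·p]·Δt with Δt = 1.
p: 0.53000 → 0.79505  (Δp = +0.26505)
p: 0.79505 → 0.92987  (Δp = +0.13482)
p: 0.92987 → 0.93122  (Δp = +0.00135)
p: 0.93122 → 0.93100  (Δp = -0.00022)
p: 0.93100 → 0.93104  (Δp = +0.00003)
p: 0.93104 → 0.93103  (Δp = -0.00001)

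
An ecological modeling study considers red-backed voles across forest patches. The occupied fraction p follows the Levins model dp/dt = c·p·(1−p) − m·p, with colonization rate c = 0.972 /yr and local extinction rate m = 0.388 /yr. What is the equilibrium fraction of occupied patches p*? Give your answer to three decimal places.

0.601

At equilibrium, colonization balances extinction: c·p*·(1−p*) = m·p*.
So p* = 1 − m/c = 1 − 0.388/0.972 = 1 − 0.3992 = 0.6008.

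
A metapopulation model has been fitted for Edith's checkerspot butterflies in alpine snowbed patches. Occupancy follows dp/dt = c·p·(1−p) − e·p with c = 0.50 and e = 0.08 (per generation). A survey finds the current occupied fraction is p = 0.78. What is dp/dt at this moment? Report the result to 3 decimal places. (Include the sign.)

Colonization term: c·p·(1−p) = 0.50×0.78×0.2200 = 0.08580.
Extinction term: e·p = 0.06240.
dp/dt = 0.08580 − 0.06240 = 0.02340.

0.023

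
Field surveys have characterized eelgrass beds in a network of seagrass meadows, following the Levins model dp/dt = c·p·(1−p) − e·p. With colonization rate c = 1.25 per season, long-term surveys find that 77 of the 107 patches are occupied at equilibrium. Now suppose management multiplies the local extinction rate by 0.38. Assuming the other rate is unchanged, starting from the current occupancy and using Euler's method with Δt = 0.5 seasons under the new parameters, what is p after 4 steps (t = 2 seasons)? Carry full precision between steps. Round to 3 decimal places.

0.883

Observed p* = 77/107 = 0.71963.
Balance c(1−p*) = e gives e = 1.25×(1 − 0.71963) = 0.35047.
Starting from p₀ = 0.71963; update p ← p + (dp/dt)·Δt with the new parameters.
  1  |  dp/dt·Δt = +0.078184  |  p_1 = 0.797810
  2  |  dp/dt·Δt = +0.047693  |  p_2 = 0.845503
  3  |  dp/dt·Δt = +0.025341  |  p_3 = 0.870844
  4  |  dp/dt·Δt = +0.012308  |  p_4 = 0.883152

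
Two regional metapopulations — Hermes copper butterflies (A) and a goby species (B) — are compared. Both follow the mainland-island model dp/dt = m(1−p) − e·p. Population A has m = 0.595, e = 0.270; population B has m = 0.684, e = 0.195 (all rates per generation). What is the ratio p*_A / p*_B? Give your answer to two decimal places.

A: p*_A = m/(m+e) = 0.595/0.8650 = 0.6879.
B: p*_B = 0.684/0.8790 = 0.7782.
p*_A / p*_B = 0.6879/0.7782 = 0.8840.

0.88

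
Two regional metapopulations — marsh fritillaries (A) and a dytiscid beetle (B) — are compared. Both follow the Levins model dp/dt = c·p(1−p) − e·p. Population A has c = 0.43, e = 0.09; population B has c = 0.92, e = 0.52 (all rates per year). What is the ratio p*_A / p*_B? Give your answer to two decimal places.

A: p*_A = 1 − 0.09/0.43 = 0.7907.
B: p*_B = 1 − 0.52/0.92 = 0.4348.
p*_A / p*_B = 0.7907/0.4348 = 1.8186.

1.82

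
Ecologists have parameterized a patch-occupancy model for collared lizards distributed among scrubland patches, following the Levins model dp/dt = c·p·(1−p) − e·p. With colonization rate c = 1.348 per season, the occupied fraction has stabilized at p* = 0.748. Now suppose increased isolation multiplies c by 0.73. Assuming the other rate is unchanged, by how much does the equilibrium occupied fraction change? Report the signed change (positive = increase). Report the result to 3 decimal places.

Balance c(1−p*) = e gives e = 1.348×(1 − 0.74800) = 0.33970.
New p* = 1 − e/c = 1 − 0.33970/0.98404 = 0.65479.
Δp* = 0.65479 − 0.74800 = -0.09321.

-0.093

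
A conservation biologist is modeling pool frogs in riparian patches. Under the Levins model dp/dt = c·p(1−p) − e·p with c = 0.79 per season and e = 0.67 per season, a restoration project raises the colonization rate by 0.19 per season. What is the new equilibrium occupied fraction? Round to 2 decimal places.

Before: p* = 1 − 0.67/0.79 = 0.1519.
After the change, c = 0.98, e = 0.67, so p* = 1 − 0.67/0.98 = 0.3163.

0.32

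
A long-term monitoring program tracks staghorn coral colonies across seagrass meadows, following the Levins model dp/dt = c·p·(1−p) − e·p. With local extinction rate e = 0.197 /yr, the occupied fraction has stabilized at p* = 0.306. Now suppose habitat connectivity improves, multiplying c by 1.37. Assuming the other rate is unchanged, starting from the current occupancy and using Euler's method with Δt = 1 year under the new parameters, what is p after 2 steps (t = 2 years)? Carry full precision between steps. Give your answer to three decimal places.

Balance c(1−p*) = e gives c = e/(1 − 0.30600) = 0.197/0.69400 = 0.28386.
Starting from p₀ = 0.30600; update p ← p + (dp/dt)·Δt with the new parameters.
p: 0.30600 → 0.32830  (Δp = +0.02230)
p: 0.32830 → 0.34939  (Δp = +0.02108)

0.349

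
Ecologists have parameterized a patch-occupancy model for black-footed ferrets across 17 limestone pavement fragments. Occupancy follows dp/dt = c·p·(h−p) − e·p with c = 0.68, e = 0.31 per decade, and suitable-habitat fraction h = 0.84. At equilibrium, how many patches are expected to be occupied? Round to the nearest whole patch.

7

p* = h − e/c = 0.84 − 0.4559 = 0.3841.
Expected occupied patches = N × p* = 17 × 0.3841 = 6.53 ≈ 7.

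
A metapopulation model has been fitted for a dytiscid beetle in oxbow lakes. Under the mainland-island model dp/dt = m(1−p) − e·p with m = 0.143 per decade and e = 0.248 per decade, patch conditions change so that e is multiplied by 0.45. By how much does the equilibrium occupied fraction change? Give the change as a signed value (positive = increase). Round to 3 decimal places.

0.196

Before: p* = 0.143/(0.143+0.248) = 0.3657.
After: m = 0.143, e = 0.1116; p* = 0.143/0.2546 = 0.5617.
Δp* = 0.5617 − 0.3657 = +0.1959.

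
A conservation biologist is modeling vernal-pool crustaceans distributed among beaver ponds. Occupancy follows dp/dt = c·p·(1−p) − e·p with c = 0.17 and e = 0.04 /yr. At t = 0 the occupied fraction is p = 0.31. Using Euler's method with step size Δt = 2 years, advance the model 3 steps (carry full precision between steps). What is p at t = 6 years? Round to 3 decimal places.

0.457

Update rule: p ← p + [c·p·(1−p) − e·p]·Δt with Δt = 2.
t = 2: p = 0.31000 + (+0.04793) = 0.35793
t = 4: p = 0.35793 + (+0.04950) = 0.40743
t = 6: p = 0.40743 + (+0.04949) = 0.45692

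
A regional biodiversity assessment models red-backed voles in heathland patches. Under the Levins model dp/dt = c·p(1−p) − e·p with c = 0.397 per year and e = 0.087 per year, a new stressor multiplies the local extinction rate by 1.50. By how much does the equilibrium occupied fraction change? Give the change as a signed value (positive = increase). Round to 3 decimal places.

Before: p* = 1 − 0.087/0.397 = 0.7809.
After the change, c = 0.397, e = 0.1305, so p* = 1 − 0.1305/0.397 = 0.6713.
Δp* = 0.6713 − 0.7809 = -0.1096.

-0.110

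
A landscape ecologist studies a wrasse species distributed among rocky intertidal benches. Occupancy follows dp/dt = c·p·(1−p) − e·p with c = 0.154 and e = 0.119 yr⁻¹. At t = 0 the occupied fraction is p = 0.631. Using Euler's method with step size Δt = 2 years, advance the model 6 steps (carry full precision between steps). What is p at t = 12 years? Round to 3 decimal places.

0.377

Update rule: p ← p + [c·p·(1−p) − e·p]·Δt with Δt = 2.
t = 2: p = 0.63100 + (-0.07846) = 0.55254
t = 4: p = 0.55254 + (-0.05535) = 0.49718
t = 6: p = 0.49718 + (-0.04133) = 0.45585
t = 8: p = 0.45585 + (-0.03209) = 0.42376
t = 10: p = 0.42376 + (-0.02564) = 0.39811
t = 12: p = 0.39811 + (-0.02095) = 0.37716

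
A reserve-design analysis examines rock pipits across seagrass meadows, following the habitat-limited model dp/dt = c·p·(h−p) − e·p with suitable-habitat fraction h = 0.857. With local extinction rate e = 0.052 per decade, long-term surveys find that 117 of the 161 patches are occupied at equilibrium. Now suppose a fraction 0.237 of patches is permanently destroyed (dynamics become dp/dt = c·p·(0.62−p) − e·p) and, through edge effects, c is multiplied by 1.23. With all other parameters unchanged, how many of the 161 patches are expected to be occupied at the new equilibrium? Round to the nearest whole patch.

83

Observed p* = 117/161 = 0.72671.
Balance c(h−p*) = e gives c = e/(0.857 − 0.72671) = 0.052/0.13029 = 0.39911.
New p* = 0.62 − e/c = 0.62 − 0.05200/0.49091 = 0.51407.
Expected occupied = 161 × 0.51407 = 82.77 ≈ 83.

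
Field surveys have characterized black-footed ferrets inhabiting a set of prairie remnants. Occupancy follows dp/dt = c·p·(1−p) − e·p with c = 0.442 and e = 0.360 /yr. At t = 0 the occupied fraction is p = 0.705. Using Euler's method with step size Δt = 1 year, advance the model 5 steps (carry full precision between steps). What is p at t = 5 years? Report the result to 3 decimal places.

Update rule: p ← p + [c·p·(1−p) − e·p]·Δt with Δt = 1.
p: 0.70500 → 0.54312  (Δp = -0.16188)
p: 0.54312 → 0.45728  (Δp = -0.08585)
p: 0.45728 → 0.40235  (Δp = -0.05493)
p: 0.40235 → 0.36379  (Δp = -0.03856)
p: 0.36379 → 0.33513  (Δp = -0.02866)

0.335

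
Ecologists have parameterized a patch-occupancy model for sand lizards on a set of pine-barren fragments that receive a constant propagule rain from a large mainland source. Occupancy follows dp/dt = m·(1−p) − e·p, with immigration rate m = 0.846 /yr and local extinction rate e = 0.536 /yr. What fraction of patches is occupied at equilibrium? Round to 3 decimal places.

At equilibrium the propagule rain into empty patches balances local extinction: m(1−p*) = e·p*.
p* = m/(m+e) = 0.846/(0.846+0.536) = 0.846/1.3820 = 0.6122.

0.612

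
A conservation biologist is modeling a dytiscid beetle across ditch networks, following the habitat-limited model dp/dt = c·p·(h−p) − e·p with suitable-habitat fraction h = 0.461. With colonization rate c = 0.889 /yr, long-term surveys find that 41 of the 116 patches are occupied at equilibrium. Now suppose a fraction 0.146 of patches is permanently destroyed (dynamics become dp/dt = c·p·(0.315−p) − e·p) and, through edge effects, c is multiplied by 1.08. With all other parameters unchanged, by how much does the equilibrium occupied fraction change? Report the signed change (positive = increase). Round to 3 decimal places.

-0.138

Observed p* = 41/116 = 0.35345.
Balance c(h−p*) = e gives e = 0.889×(0.461 − 0.35345) = 0.09561.
New p* = 0.315 − e/c = 0.315 − 0.09561/0.96012 = 0.21542.
Δp* = 0.21542 − 0.35345 = -0.13803.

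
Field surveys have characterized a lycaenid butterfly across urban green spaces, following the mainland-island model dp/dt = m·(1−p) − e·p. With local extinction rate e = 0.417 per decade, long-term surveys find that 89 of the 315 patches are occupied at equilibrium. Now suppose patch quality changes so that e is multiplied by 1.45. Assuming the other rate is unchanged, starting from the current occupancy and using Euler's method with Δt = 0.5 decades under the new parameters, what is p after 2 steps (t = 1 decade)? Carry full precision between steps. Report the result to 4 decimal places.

Observed p* = 89/315 = 0.28254.
Balance m(1−p*) = e·p* gives m = e·p*/(1−p*) = 0.417×0.28254/0.71746 = 0.16422.
Starting from p₀ = 0.28254; update p ← p + (dp/dt)·Δt with the new parameters.
step 1: Δp = -0.02651, p = 0.25603
step 2: Δp = -0.01632, p = 0.23971

0.2397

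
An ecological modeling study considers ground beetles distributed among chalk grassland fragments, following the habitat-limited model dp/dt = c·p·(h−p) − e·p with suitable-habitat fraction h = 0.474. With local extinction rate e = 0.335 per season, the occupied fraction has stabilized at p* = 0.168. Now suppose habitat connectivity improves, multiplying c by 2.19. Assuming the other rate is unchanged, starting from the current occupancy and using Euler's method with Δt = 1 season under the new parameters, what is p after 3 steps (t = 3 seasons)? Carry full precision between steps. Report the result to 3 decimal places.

Balance c(h−p*) = e gives c = e/(0.474 − 0.16800) = 0.335/0.30600 = 1.09477.
Starting from p₀ = 0.16800; update p ← p + (dp/dt)·Δt with the new parameters.
t = 1: p = 0.16800 + (+0.06697) = 0.23497
t = 2: p = 0.23497 + (+0.05594) = 0.29092
t = 3: p = 0.29092 + (+0.03024) = 0.32116

0.321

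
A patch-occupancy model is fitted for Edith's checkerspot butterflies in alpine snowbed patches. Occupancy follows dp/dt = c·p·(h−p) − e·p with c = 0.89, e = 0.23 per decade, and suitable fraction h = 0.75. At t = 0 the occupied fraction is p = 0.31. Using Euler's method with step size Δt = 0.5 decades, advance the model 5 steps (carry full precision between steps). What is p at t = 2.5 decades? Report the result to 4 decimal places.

0.4150

Update rule: p ← p + [c·p·(h−p) − e·p]·Δt with Δt = 0.5.
p: 0.31000 → 0.33505  (Δp = +0.02505)
p: 0.33505 → 0.35839  (Δp = +0.02334)
p: 0.35839 → 0.37963  (Δp = +0.02124)
p: 0.37963 → 0.39854  (Δp = +0.01891)
p: 0.39854 → 0.41504  (Δp = +0.01650)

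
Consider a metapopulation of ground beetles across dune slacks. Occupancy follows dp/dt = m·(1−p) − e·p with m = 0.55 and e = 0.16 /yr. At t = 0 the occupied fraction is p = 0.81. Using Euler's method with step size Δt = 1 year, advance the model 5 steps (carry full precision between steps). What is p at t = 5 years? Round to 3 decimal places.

0.775

Update rule: p ← p + [m·(1−p) − e·p]·Δt with Δt = 1.
  1  |  dp/dt·Δt = -0.025100  |  p_1 = 0.784900
  2  |  dp/dt·Δt = -0.007279  |  p_2 = 0.777621
  3  |  dp/dt·Δt = -0.002111  |  p_3 = 0.775510
  4  |  dp/dt·Δt = -0.000612  |  p_4 = 0.774898
  5  |  dp/dt·Δt = -0.000178  |  p_5 = 0.774720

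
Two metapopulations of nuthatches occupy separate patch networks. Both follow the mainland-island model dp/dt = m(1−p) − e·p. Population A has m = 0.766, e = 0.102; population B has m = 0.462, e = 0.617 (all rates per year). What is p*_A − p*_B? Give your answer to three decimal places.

0.454

A: p*_A = m/(m+e) = 0.766/0.8680 = 0.8825.
B: p*_B = 0.462/1.0790 = 0.4282.
p*_A − p*_B = 0.8825 − 0.4282 = 0.4543.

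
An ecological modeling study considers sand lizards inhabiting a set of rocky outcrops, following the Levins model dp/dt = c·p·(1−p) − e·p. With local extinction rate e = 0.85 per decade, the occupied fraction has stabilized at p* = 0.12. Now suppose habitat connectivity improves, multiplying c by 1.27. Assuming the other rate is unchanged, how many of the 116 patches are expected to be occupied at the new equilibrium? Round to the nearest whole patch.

36

Balance c(1−p*) = e gives c = e/(1 − 0.12000) = 0.85/0.88000 = 0.96591.
New p* = 1 − e/c = 1 − 0.85000/1.22671 = 0.30709.
Expected occupied = 116 × 0.30709 = 35.62 ≈ 36.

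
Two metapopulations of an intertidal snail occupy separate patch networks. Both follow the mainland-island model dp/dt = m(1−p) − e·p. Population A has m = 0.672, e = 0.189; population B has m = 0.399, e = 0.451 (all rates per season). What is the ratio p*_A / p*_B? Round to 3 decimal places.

1.663

A: p*_A = m/(m+e) = 0.672/0.8610 = 0.7805.
B: p*_B = 0.399/0.8500 = 0.4694.
p*_A / p*_B = 0.7805/0.4694 = 1.6627.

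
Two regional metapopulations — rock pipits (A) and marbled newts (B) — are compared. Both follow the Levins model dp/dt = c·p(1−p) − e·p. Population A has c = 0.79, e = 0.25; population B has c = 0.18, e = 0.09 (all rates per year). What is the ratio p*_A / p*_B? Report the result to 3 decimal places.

1.367

A: p*_A = 1 − 0.25/0.79 = 0.6835.
B: p*_B = 1 − 0.09/0.18 = 0.5000.
p*_A / p*_B = 0.6835/0.5000 = 1.3671.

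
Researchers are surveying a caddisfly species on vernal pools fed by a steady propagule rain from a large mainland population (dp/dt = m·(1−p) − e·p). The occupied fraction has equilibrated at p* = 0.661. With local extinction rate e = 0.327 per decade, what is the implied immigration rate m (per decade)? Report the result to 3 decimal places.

At equilibrium m(1−p*) = e·p*, so m = e·p*/(1−p*).
m = 0.327 × 0.661 / 0.3390 = 0.2161/0.3390 = 0.6376.

0.638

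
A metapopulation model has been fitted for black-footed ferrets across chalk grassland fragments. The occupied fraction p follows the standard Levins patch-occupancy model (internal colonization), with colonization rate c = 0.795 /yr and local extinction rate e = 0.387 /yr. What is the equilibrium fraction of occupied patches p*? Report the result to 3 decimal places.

0.513

At equilibrium, colonization balances extinction: c·p*·(1−p*) = e·p*.
So p* = 1 − e/c = 1 − 0.387/0.795 = 1 − 0.4868 = 0.5132.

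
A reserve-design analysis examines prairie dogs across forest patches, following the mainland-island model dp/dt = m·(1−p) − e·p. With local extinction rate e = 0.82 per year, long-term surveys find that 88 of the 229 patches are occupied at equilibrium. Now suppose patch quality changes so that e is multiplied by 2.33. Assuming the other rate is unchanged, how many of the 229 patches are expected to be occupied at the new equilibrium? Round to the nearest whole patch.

Observed p* = 88/229 = 0.38428.
Balance m(1−p*) = e·p* gives m = e·p*/(1−p*) = 0.82×0.38428/0.61572 = 0.51177.
New p* = m/(m+e) = 0.51177/(0.51177+1.91060) = 0.21127.
Expected occupied = 229 × 0.21127 = 48.38 ≈ 48.

48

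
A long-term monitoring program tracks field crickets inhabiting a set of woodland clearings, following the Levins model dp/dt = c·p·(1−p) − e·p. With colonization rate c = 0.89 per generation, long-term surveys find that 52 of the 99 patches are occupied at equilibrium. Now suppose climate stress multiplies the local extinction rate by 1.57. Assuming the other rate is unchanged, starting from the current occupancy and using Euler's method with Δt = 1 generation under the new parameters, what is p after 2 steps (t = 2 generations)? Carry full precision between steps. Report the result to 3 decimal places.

Observed p* = 52/99 = 0.52525.
Balance c(1−p*) = e gives e = 0.89×(1 − 0.52525) = 0.42253.
Starting from p₀ = 0.52525; update p ← p + (dp/dt)·Δt with the new parameters.
step 1: Δp = -0.12650, p = 0.39875
step 2: Δp = -0.05114, p = 0.34761

0.348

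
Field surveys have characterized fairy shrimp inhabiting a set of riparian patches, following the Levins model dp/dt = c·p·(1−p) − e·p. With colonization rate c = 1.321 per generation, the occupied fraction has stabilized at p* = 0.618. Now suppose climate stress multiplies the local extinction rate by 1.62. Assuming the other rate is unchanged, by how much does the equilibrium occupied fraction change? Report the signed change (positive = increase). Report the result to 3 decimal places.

Balance c(1−p*) = e gives e = 1.321×(1 − 0.61800) = 0.50462.
New p* = 1 − e/c = 1 − 0.81748/1.32100 = 0.38117.
Δp* = 0.38117 − 0.61800 = -0.23683.

-0.237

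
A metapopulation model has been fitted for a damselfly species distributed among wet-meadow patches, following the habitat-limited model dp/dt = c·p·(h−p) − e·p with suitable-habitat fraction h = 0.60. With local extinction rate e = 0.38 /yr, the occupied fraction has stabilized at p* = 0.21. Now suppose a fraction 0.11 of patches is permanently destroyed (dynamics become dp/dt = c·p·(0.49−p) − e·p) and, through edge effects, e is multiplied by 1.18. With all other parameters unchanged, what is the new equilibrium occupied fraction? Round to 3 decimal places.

Balance c(h−p*) = e gives c = e/(0.6 − 0.21000) = 0.38/0.39000 = 0.97436.
New p* = 0.49 − e/c = 0.49 − 0.44840/0.97436 = 0.02980.

0.030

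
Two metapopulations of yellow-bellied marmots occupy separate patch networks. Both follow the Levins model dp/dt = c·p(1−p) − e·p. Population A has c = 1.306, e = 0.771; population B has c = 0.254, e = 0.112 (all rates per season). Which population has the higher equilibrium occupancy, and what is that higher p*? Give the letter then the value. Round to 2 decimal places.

B, 0.56

A: p*_A = 1 − 0.771/1.306 = 0.4096.
B: p*_B = 1 − 0.112/0.254 = 0.5591.
B is higher at 0.5591.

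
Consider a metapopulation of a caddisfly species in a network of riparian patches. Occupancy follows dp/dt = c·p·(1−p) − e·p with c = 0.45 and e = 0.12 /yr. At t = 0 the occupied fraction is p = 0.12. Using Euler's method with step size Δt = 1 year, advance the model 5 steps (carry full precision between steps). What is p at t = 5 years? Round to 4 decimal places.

Update rule: p ← p + [c·p·(1−p) − e·p]·Δt with Δt = 1.
t = 1: p = 0.12000 + (+0.03312) = 0.15312
t = 2: p = 0.15312 + (+0.03998) = 0.19310
t = 3: p = 0.19310 + (+0.04694) = 0.24004
t = 4: p = 0.24004 + (+0.05328) = 0.29333
t = 5: p = 0.29333 + (+0.05808) = 0.35141

0.3514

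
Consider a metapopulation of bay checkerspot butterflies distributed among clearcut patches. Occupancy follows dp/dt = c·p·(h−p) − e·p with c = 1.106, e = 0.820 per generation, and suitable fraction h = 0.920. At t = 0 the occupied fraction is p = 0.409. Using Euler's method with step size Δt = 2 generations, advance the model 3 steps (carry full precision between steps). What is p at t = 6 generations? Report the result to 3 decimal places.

Update rule: p ← p + [c·p·(h−p) − e·p]·Δt with Δt = 2.
t = 2: p = 0.40900 + (-0.20845) = 0.20055
t = 4: p = 0.20055 + (-0.00974) = 0.19081
t = 6: p = 0.19081 + (-0.00516) = 0.18565

0.186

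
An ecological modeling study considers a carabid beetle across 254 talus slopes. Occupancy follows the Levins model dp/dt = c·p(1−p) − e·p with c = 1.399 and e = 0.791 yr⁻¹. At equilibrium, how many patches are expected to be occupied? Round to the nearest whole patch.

110

p* = 1 − e/c = 1 − 0.791/1.399 = 0.4346.
Expected occupied patches = N × p* = 254 × 0.4346 = 110.39 ≈ 110.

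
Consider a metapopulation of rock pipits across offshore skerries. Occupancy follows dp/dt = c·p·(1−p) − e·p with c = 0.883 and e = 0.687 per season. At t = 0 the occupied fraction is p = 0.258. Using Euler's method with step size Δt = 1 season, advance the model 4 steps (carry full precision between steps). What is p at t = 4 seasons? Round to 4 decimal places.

0.2354

Update rule: p ← p + [c·p·(1−p) − e·p]·Δt with Δt = 1.
p: 0.25800 → 0.24979  (Δp = -0.00821)
p: 0.24979 → 0.24366  (Δp = -0.00614)
p: 0.24366 → 0.23899  (Δp = -0.00467)
p: 0.23899 → 0.23540  (Δp = -0.00359)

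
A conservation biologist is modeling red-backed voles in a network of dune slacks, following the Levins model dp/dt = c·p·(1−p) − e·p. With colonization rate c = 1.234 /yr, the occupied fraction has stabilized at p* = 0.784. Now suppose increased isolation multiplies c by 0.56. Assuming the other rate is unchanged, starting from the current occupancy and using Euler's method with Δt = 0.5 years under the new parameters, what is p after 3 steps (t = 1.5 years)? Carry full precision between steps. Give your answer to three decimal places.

0.684

Balance c(1−p*) = e gives e = 1.234×(1 − 0.78400) = 0.26654.
Starting from p₀ = 0.78400; update p ← p + (dp/dt)·Δt with the new parameters.
step 1: Δp = -0.04597, p = 0.73803
step 2: Δp = -0.03155, p = 0.70647
step 3: Δp = -0.02250, p = 0.68397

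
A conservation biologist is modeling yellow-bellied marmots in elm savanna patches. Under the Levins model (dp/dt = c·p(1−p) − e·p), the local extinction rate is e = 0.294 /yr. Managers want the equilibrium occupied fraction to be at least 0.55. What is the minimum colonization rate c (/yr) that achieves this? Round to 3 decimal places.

p* = 1 − e/c ≥ 0.55 requires e/c ≤ 0.4500, i.e. c ≥ e/0.4500.
c_min = 0.294/0.4500 = 0.6533.

0.653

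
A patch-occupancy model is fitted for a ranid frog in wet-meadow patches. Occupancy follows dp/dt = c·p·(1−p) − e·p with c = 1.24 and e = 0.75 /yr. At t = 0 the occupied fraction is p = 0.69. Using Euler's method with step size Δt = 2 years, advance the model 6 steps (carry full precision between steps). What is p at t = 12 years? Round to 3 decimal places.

Update rule: p ← p + [c·p·(1−p) − e·p]·Δt with Δt = 2.
  1  |  dp/dt·Δt = -0.504528  |  p_1 = 0.185472
  2  |  dp/dt·Δt = +0.096451  |  p_2 = 0.281923
  3  |  dp/dt·Δt = +0.079173  |  p_3 = 0.361096
  4  |  dp/dt·Δt = +0.030506  |  p_4 = 0.391602
  5  |  dp/dt·Δt = +0.003457  |  p_5 = 0.395059
  6  |  dp/dt·Δt = +0.000101  |  p_6 = 0.395159

0.395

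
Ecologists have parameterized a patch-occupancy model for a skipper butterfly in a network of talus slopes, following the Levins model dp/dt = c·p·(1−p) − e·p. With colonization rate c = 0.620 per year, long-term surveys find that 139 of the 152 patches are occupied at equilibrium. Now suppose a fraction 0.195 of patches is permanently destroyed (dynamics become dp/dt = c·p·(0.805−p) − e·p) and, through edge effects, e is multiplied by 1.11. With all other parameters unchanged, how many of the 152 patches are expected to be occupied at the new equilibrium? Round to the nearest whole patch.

108

Observed p* = 139/152 = 0.91447.
Balance c(1−p*) = e gives e = 0.620×(1 − 0.91447) = 0.05303.
New p* = 0.805 − e/c = 0.805 − 0.05886/0.62000 = 0.71006.
Expected occupied = 152 × 0.71006 = 107.93 ≈ 108.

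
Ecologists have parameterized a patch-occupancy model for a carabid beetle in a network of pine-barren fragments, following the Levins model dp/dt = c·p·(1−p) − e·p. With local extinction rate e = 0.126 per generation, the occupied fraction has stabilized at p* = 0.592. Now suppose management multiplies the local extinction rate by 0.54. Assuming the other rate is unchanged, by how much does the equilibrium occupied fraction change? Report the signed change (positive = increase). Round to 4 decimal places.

0.1877

Balance c(1−p*) = e gives c = e/(1 − 0.59200) = 0.126/0.40800 = 0.30882.
New p* = 1 − e/c = 1 − 0.06804/0.30882 = 0.77968.
Δp* = 0.77968 − 0.59200 = +0.18768.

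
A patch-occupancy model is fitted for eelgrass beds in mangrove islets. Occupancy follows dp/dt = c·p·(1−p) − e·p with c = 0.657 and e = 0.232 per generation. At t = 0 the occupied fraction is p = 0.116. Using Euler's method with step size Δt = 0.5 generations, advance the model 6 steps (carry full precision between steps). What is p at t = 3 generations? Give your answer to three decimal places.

Update rule: p ← p + [c·p·(1−p) − e·p]·Δt with Δt = 0.5.
p: 0.11600 → 0.13623  (Δp = +0.02023)
p: 0.13623 → 0.15908  (Δp = +0.02285)
p: 0.15908 → 0.18457  (Δp = +0.02549)
p: 0.18457 → 0.21260  (Δp = +0.02803)
p: 0.21260 → 0.24293  (Δp = +0.03033)
p: 0.24293 → 0.27517  (Δp = +0.03224)

0.275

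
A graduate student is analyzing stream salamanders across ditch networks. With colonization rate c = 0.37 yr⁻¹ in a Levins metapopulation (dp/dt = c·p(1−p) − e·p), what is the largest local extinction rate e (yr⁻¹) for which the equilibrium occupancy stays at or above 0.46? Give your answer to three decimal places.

1 − e/c ≥ 0.46 ⇒ e ≤ c(1 − 0.46) = 0.37 × 0.5400.
e_max = 0.1998.

0.200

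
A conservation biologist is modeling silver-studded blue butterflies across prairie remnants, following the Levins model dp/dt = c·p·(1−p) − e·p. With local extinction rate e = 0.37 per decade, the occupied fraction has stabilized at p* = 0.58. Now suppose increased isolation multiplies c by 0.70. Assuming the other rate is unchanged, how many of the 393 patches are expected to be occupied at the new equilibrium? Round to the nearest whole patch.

Balance c(1−p*) = e gives c = e/(1 − 0.58000) = 0.37/0.42000 = 0.88095.
New p* = 1 − e/c = 1 − 0.37000/0.61667 = 0.40000.
Expected occupied = 393 × 0.40000 = 157.20 ≈ 157.

157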